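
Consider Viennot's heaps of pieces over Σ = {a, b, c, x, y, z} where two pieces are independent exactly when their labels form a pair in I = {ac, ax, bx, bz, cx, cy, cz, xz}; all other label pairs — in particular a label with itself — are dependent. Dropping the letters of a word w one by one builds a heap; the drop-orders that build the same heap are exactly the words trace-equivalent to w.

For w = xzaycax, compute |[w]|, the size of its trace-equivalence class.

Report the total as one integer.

42

#0=x has no predecessor
#1=z has no predecessor
#2=a depends on [1:z]
#3=y depends on [0:x, 2:a]
#4=c has no predecessor
#5=a depends on [3:y]
#6=x depends on [3:y]
sources: [0:x, 1:z, 4:c]
N(rest) = Σ N(rest − s) over sources s of rest; N(one piece) = 1:
  size 1 → [4]=1  [5]=1  [6]=1
  size 2 → [4,5]=2  [4,6]=2  [5,6]=2
  size 3 → [3,5,6]=2  [4,5,6]=6
  size 4 → [0,3,5,6]=2  [2,3,5,6]=2  [3,4,5,6]=8
  size 5 → [0,2,3,5,6]=4  [0,3,4,5,6]=10  [1,2,3,5,6]=2  [2,3,4,5,6]=10
  first=0(x) contributes 12
  first=1(z) contributes 24
  first=4(c) contributes 6
|[w]| = 42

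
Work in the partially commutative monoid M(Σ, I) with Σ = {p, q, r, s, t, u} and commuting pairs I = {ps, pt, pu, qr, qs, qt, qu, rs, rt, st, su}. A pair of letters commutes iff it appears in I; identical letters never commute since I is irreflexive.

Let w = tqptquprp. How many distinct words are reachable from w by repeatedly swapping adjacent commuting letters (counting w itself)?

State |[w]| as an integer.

35

0(t) covers ∅
1(q) covers ∅
2(p) covers 1:q
3(t) covers 0:t
4(q) covers 2:p
5(u) covers 3:t
6(p) covers 4:q
7(r) covers 5:u, 6:p
8(p) covers 7:r
floor of heap: 0:t, 1:q
completions by unplaced set U, small U first (add the entries for U minus each lowest piece of U):
  |U|=1: {8}:1
  |U|=2: {7,8}:1
  |U|=3: {5,7,8}:1  {6,7,8}:1
  |U|=4: {3,5,7,8}:1  {4,6,7,8}:1  {5,6,7,8}:2
  |U|=5: {0,3,5,7,8}:1  {2,4,6,7,8}:1  {3,5,6,7,8}:3  {4,5,6,7,8}:3
  |U|=6: {0,3,5,6,7,8}:4  {1,2,4,6,7,8}:1  {2,4,5,6,7,8}:4  {3,4,5,6,7,8}:6
  |U|=7: {0,3,4,5,6,7,8}:10  {1,2,4,5,6,7,8}:5  {2,3,4,5,6,7,8}:10
  start at 0(t): 15
  start at 1(q): 20
sum over floor = 35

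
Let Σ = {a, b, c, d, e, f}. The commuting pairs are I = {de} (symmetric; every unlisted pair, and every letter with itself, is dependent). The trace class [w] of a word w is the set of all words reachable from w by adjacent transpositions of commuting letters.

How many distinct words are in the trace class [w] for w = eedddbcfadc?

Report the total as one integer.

10

piece 0:e — minimal
piece 1:e rests on {0:e}
piece 2:d — minimal
piece 3:d rests on {2:d}
piece 4:d rests on {3:d}
piece 5:b rests on {1:e, 4:d}
piece 6:c rests on {5:b}
piece 7:f rests on {6:c}
piece 8:a rests on {7:f}
piece 9:d rests on {8:a}
piece 10:c rests on {9:d}
minimal pieces: {0:e, 2:d}
ways to finish when only these pieces remain (= sum over removing one remaining piece with nothing left below it):
  1 left: {10}→1
  2 left: {9,10}→1
  3 left: {8,9,10}→1
  4 left: {7,8,9,10}→1
  5 left: {6,7,8,9,10}→1
  6 left: {5,6,7,8,9,10}→1
  7 left: {1,5,6,7,8,9,10}→1  {4,5,6,7,8,9,10}→1
  8 left: {0,1,5,6,7,8,9,10}→1  {1,4,5,6,7,8,9,10}→2  {3,4,5,6,7,8,9,10}→1
  9 left: {0,1,4,5,6,7,8,9,10}→3  {1,3,4,5,6,7,8,9,10}→3  {2,3,4,5,6,7,8,9,10}→1
  placing 0:e first → 4 extensions
  placing 2:d first → 6 extensions
total linear extensions = 10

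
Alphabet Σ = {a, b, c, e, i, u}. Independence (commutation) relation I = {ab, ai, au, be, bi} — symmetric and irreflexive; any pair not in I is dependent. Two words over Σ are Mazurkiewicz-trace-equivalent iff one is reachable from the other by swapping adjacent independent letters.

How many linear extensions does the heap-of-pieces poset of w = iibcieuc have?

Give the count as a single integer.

3

piece 0:i — minimal
piece 1:i rests on {0:i}
piece 2:b — minimal
piece 3:c rests on {1:i, 2:b}
piece 4:i rests on {3:c}
piece 5:e rests on {4:i}
piece 6:u rests on {5:e}
piece 7:c rests on {6:u}
minimal pieces: {0:i, 2:b}
ways to finish when only these pieces remain (= sum over removing one remaining piece with nothing left below it):
  1 left: {7}→1
  2 left: {6,7}→1
  3 left: {5,6,7}→1
  4 left: {4,5,6,7}→1
  5 left: {3,4,5,6,7}→1
  6 left: {1,3,4,5,6,7}→1  {2,3,4,5,6,7}→1
  placing 0:i first → 2 extensions
  placing 2:b first → 1 extensions
total linear extensions = 3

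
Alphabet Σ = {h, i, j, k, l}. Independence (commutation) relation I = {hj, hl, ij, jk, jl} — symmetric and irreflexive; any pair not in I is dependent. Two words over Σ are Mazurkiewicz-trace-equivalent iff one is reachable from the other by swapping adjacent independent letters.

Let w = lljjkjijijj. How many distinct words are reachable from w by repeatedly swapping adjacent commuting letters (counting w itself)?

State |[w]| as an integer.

0(l) covers ∅
1(l) covers 0:l
2(j) covers ∅
3(j) covers 2:j
4(k) covers 1:l
5(j) covers 3:j
6(i) covers 4:k
7(j) covers 5:j
8(i) covers 6:i
9(j) covers 7:j
10(j) covers 9:j
floor of heap: 0:l, 2:j
completions by unplaced set U, small U first (add the entries for U minus each lowest piece of U):
  |U|=1: {8}:1  {10}:1
  |U|=2: {6,8}:1  {8,10}:2  {9,10}:1
  |U|=3: {4,6,8}:1  {6,8,10}:3  {7,9,10}:1  {8,9,10}:3
  |U|=4: {1,4,6,8}:1  {4,6,8,10}:4  {5,7,9,10}:1  {6,8,9,10}:6  {7,8,9,10}:4
  |U|=5: {0,1,4,6,8}:1  {1,4,6,8,10}:5  {3,5,7,9,10}:1  {4,6,8,9,10}:10  {5,7,8,9,10}:5  {6,7,8,9,10}:10
  |U|=6: {0,1,4,6,8,10}:6  {1,4,6,8,9,10}:15  {2,3,5,7,9,10}:1  {3,5,7,8,9,10}:6  {4,6,7,8,9,10}:20  {5,6,7,8,9,10}:15
  |U|=7: {0,1,4,6,8,9,10}:21  {1,4,6,7,8,9,10}:35  {2,3,5,7,8,9,10}:7  {3,5,6,7,8,9,10}:21  {4,5,6,7,8,9,10}:35
  |U|=8: {0,1,4,6,7,8,9,10}:56  {1,4,5,6,7,8,9,10}:70  {2,3,5,6,7,8,9,10}:28  {3,4,5,6,7,8,9,10}:56
  |U|=9: {0,1,4,5,6,7,8,9,10}:126  {1,3,4,5,6,7,8,9,10}:126  {2,3,4,5,6,7,8,9,10}:84
  start at 0(l): 210
  start at 2(j): 252
sum over floor = 462

462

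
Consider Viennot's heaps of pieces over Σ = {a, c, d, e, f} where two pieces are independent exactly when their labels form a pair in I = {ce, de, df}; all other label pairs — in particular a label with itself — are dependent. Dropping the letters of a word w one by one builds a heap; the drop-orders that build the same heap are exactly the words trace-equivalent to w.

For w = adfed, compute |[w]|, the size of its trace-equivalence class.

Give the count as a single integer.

piece 0:a — minimal
piece 1:d rests on {0:a}
piece 2:f rests on {0:a}
piece 3:e rests on {2:f}
piece 4:d rests on {1:d}
minimal pieces: {0:a}
ways to finish when only these pieces remain (= sum over removing one remaining piece with nothing left below it):
  1 left: {3}→1  {4}→1
  2 left: {1,4}→1  {2,3}→1  {3,4}→2
  3 left: {1,3,4}→3  {2,3,4}→3
  placing 0:a first → 6 extensions

6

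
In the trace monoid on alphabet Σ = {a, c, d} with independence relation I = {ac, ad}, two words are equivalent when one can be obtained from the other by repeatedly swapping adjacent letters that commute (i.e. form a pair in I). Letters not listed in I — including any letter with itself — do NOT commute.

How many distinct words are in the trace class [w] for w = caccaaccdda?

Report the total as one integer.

0(c) covers ∅
1(a) covers ∅
2(c) covers 0:c
3(c) covers 2:c
4(a) covers 1:a
5(a) covers 4:a
6(c) covers 3:c
7(c) covers 6:c
8(d) covers 7:c
9(d) covers 8:d
10(a) covers 5:a
floor of heap: 0:c, 1:a
completions by unplaced set U, small U first (add the entries for U minus each lowest piece of U):
  |U|=1: {9}:1  {10}:1
  |U|=2: {5,10}:1  {8,9}:1  {9,10}:2
  |U|=3: {4,5,10}:1  {5,9,10}:3  {7,8,9}:1  {8,9,10}:3
  |U|=4: {1,4,5,10}:1  {4,5,9,10}:4  {5,8,9,10}:6  {6,7,8,9}:1  {7,8,9,10}:4
  |U|=5: {1,4,5,9,10}:5  {3,6,7,8,9}:1  {4,5,8,9,10}:10  {5,7,8,9,10}:10  {6,7,8,9,10}:5
  |U|=6: {1,4,5,8,9,10}:15  {2,3,6,7,8,9}:1  {3,6,7,8,9,10}:6  {4,5,7,8,9,10}:20  {5,6,7,8,9,10}:15
  |U|=7: {0,2,3,6,7,8,9}:1  {1,4,5,7,8,9,10}:35  {2,3,6,7,8,9,10}:7  {3,5,6,7,8,9,10}:21  {4,5,6,7,8,9,10}:35
  |U|=8: {0,2,3,6,7,8,9,10}:8  {1,4,5,6,7,8,9,10}:70  {2,3,5,6,7,8,9,10}:28  {3,4,5,6,7,8,9,10}:56
  |U|=9: {0,2,3,5,6,7,8,9,10}:36  {1,3,4,5,6,7,8,9,10}:126  {2,3,4,5,6,7,8,9,10}:84
  start at 0(c): 210
  start at 1(a): 120
sum over floor = 330

330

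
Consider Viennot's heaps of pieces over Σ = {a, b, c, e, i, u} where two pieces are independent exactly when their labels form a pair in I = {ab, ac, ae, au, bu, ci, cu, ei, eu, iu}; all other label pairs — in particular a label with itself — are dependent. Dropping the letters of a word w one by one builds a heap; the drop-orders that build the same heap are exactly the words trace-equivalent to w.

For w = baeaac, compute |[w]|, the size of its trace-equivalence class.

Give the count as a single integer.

drop 0:b onto floor
drop 1:a onto floor
drop 2:e onto {0:b}
drop 3:a onto {1:a}
drop 4:a onto {3:a}
drop 5:c onto {2:e}
ground layer = {0:b, 1:a}
drop-orders for the pieces not yet dropped (sum over which currently-grounded one goes next):
  1 to go: {4} 1  {5} 1
  2 to go: {2,5} 1  {3,4} 1  {4,5} 2
  3 to go: {0,2,5} 1  {1,3,4} 1  {2,4,5} 3  {3,4,5} 3
  4 to go: {0,2,4,5} 4  {1,3,4,5} 4  {2,3,4,5} 6
  if 0:b drops first: 10 orders
  if 1:a drops first: 10 orders
heap linearizations: 20

20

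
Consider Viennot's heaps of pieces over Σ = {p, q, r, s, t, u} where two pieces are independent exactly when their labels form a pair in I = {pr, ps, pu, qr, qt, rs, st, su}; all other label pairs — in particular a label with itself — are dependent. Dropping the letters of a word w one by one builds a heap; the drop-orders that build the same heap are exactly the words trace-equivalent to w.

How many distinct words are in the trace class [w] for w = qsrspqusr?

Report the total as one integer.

57

drop 0:q onto floor
drop 1:s onto {0:q}
drop 2:r onto floor
drop 3:s onto {1:s}
drop 4:p onto {0:q}
drop 5:q onto {3:s, 4:p}
drop 6:u onto {2:r, 5:q}
drop 7:s onto {5:q}
drop 8:r onto {6:u}
ground layer = {0:q, 2:r}
drop-orders for the pieces not yet dropped (sum over which currently-grounded one goes next):
  1 to go: {7} 1  {8} 1
  2 to go: {6,8} 1  {7,8} 2
  3 to go: {2,6,8} 1  {6,7,8} 3
  4 to go: {2,6,7,8} 4  {5,6,7,8} 3
  5 to go: {2,5,6,7,8} 7  {3,5,6,7,8} 3  {4,5,6,7,8} 3
  6 to go: {1,3,5,6,7,8} 3  {2,3,5,6,7,8} 10  {2,4,5,6,7,8} 10  {3,4,5,6,7,8} 6
  7 to go: {1,2,3,5,6,7,8} 13  {1,3,4,5,6,7,8} 9  {2,3,4,5,6,7,8} 26
  if 0:q drops first: 48 orders
  if 2:r drops first: 9 orders
heap linearizations: 57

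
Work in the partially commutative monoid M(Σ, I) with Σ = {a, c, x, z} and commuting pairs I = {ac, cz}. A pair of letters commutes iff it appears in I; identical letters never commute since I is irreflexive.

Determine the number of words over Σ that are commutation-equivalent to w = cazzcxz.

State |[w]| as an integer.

10

0(c) covers ∅
1(a) covers ∅
2(z) covers 1:a
3(z) covers 2:z
4(c) covers 0:c
5(x) covers 3:z, 4:c
6(z) covers 5:x
floor of heap: 0:c, 1:a
completions by unplaced set U, small U first (add the entries for U minus each lowest piece of U):
  |U|=1: {6}:1
  |U|=2: {5,6}:1
  |U|=3: {3,5,6}:1  {4,5,6}:1
  |U|=4: {0,4,5,6}:1  {2,3,5,6}:1  {3,4,5,6}:2
  |U|=5: {0,3,4,5,6}:3  {1,2,3,5,6}:1  {2,3,4,5,6}:3
  start at 0(c): 4
  start at 1(a): 6
sum over floor = 10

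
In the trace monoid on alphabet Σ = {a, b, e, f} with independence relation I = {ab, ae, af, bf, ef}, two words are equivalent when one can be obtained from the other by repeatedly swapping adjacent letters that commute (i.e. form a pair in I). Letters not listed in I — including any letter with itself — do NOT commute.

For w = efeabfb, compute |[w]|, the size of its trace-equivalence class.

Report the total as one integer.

drop 0:e onto floor
drop 1:f onto floor
drop 2:e onto {0:e}
drop 3:a onto floor
drop 4:b onto {2:e}
drop 5:f onto {1:f}
drop 6:b onto {4:b}
ground layer = {0:e, 1:f, 3:a}
drop-orders for the pieces not yet dropped (sum over which currently-grounded one goes next):
  1 to go: {3} 1  {5} 1  {6} 1
  2 to go: {1,5} 1  {3,5} 2  {3,6} 2  {4,6} 1  {5,6} 2
  3 to go: {1,3,5} 3  {1,5,6} 3  {2,4,6} 1  {3,4,6} 3  {3,5,6} 6  {4,5,6} 3
  4 to go: {0,2,4,6} 1  {1,3,5,6} 12  {1,4,5,6} 6  {2,3,4,6} 4  {2,4,5,6} 4  {3,4,5,6} 12
  5 to go: {0,2,3,4,6} 5  {0,2,4,5,6} 5  {1,2,4,5,6} 10  {1,3,4,5,6} 30  {2,3,4,5,6} 20
  if 0:e drops first: 60 orders
  if 1:f drops first: 30 orders
  if 3:a drops first: 15 orders
heap linearizations: 105

105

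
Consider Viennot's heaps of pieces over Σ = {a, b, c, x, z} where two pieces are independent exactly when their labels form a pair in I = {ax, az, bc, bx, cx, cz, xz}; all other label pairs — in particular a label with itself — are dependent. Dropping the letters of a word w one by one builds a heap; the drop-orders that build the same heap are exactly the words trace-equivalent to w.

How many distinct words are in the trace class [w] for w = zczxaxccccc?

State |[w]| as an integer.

piece 0:z — minimal
piece 1:c — minimal
piece 2:z rests on {0:z}
piece 3:x — minimal
piece 4:a rests on {1:c}
piece 5:x rests on {3:x}
piece 6:c rests on {4:a}
piece 7:c rests on {6:c}
piece 8:c rests on {7:c}
piece 9:c rests on {8:c}
piece 10:c rests on {9:c}
minimal pieces: {0:z, 1:c, 3:x}
ways to finish when only these pieces remain (= sum over removing one remaining piece with nothing left below it):
  1 left: {2}→1  {5}→1  {10}→1
  2 left: {0,2}→1  {2,5}→2  {2,10}→2  {3,5}→1  {5,10}→2  {9,10}→1
  3 left: {0,2,5}→3  {0,2,10}→3  {2,3,5}→3  {2,5,10}→6  {2,9,10}→3  {3,5,10}→3  {5,9,10}→3  {8,9,10}→1
  4 left: {0,2,3,5}→6  {0,2,5,10}→12  {0,2,9,10}→6  {2,3,5,10}→12  {2,5,9,10}→12  {2,8,9,10}→4  {3,5,9,10}→6  {5,8,9,10}→4  {7,8,9,10}→1
  5 left: {0,2,3,5,10}→30  {0,2,5,9,10}→30  {0,2,8,9,10}→10  {2,3,5,9,10}→30  {2,5,8,9,10}→20  {2,7,8,9,10}→5  {3,5,8,9,10}→10  {5,7,8,9,10}→5  {6,7,8,9,10}→1
  6 left: {0,2,3,5,9,10}→90  {0,2,5,8,9,10}→60  {0,2,7,8,9,10}→15  {2,3,5,8,9,10}→60  {2,5,7,8,9,10}→30  {2,6,7,8,9,10}→6  {3,5,7,8,9,10}→15  {4,6,7,8,9,10}→1  {5,6,7,8,9,10}→6
  7 left: {0,2,3,5,8,9,10}→210  {0,2,5,7,8,9,10}→105  {0,2,6,7,8,9,10}→21  {1,4,6,7,8,9,10}→1  {2,3,5,7,8,9,10}→105  {2,4,6,7,8,9,10}→7  {2,5,6,7,8,9,10}→42  {3,5,6,7,8,9,10}→21  {4,5,6,7,8,9,10}→7
  8 left: {0,2,3,5,7,8,9,10}→420  {0,2,4,6,7,8,9,10}→28  {0,2,5,6,7,8,9,10}→168  {1,2,4,6,7,8,9,10}→8  {1,4,5,6,7,8,9,10}→8  {2,3,5,6,7,8,9,10}→168  {2,4,5,6,7,8,9,10}→56  {3,4,5,6,7,8,9,10}→28
  9 left: {0,1,2,4,6,7,8,9,10}→36  {0,2,3,5,6,7,8,9,10}→756  {0,2,4,5,6,7,8,9,10}→252  {1,2,4,5,6,7,8,9,10}→72  {1,3,4,5,6,7,8,9,10}→36  {2,3,4,5,6,7,8,9,10}→252
  placing 0:z first → 360 extensions
  placing 1:c first → 1260 extensions
  placing 3:x first → 360 extensions
total linear extensions = 1980

1980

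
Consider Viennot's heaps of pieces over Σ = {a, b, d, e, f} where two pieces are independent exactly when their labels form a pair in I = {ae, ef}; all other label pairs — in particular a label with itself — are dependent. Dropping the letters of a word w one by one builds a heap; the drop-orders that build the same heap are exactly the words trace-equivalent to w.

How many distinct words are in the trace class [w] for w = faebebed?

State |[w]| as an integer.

3

0(f) covers ∅
1(a) covers 0:f
2(e) covers ∅
3(b) covers 1:a, 2:e
4(e) covers 3:b
5(b) covers 4:e
6(e) covers 5:b
7(d) covers 6:e
floor of heap: 0:f, 2:e
completions by unplaced set U, small U first (add the entries for U minus each lowest piece of U):
  |U|=1: {7}:1
  |U|=2: {6,7}:1
  |U|=3: {5,6,7}:1
  |U|=4: {4,5,6,7}:1
  |U|=5: {3,4,5,6,7}:1
  |U|=6: {1,3,4,5,6,7}:1  {2,3,4,5,6,7}:1
  start at 0(f): 2
  start at 2(e): 1
sum over floor = 3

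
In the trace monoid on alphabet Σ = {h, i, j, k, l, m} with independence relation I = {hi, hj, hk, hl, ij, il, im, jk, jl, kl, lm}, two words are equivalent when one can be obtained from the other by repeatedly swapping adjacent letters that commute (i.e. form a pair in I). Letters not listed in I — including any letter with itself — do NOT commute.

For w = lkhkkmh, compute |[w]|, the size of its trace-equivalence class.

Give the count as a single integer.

#0=l has no predecessor
#1=k has no predecessor
#2=h has no predecessor
#3=k depends on [1:k]
#4=k depends on [3:k]
#5=m depends on [2:h, 4:k]
#6=h depends on [5:m]
sources: [0:l, 1:k, 2:h]
N(rest) = Σ N(rest − s) over sources s of rest; N(one piece) = 1:
  size 1 → [0]=1  [6]=1
  size 2 → [0,6]=2  [5,6]=1
  size 3 → [0,5,6]=3  [2,5,6]=1  [4,5,6]=1
  size 4 → [0,2,5,6]=4  [0,4,5,6]=4  [2,4,5,6]=2  [3,4,5,6]=1
  size 5 → [0,2,4,5,6]=10  [0,3,4,5,6]=5  [1,3,4,5,6]=1  [2,3,4,5,6]=3
  first=0(l) contributes 4
  first=1(k) contributes 18
  first=2(h) contributes 6
|[w]| = 28

28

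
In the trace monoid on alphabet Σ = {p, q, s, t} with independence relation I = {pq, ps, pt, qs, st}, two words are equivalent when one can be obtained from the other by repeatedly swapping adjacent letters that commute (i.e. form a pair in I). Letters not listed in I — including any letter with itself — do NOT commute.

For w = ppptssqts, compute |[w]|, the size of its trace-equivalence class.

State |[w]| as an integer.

1680

drop 0:p onto floor
drop 1:p onto {0:p}
drop 2:p onto {1:p}
drop 3:t onto floor
drop 4:s onto floor
drop 5:s onto {4:s}
drop 6:q onto {3:t}
drop 7:t onto {6:q}
drop 8:s onto {5:s}
ground layer = {0:p, 3:t, 4:s}
drop-orders for the pieces not yet dropped (sum over which currently-grounded one goes next):
  1 to go: {2} 1  {7} 1  {8} 1
  2 to go: {1,2} 1  {2,7} 2  {2,8} 2  {5,8} 1  {6,7} 1  {7,8} 2
  3 to go: {0,1,2} 1  {1,2,7} 3  {1,2,8} 3  {2,5,8} 3  {2,6,7} 3  {2,7,8} 6  {3,6,7} 1  {4,5,8} 1  {5,7,8} 3  {6,7,8} 3
  4 to go: {0,1,2,7} 4  {0,1,2,8} 4  {1,2,5,8} 6  {1,2,6,7} 6  {1,2,7,8} 12  {2,3,6,7} 4  {2,4,5,8} 4  {2,5,7,8} 12  {2,6,7,8} 12  {3,6,7,8} 4  {4,5,7,8} 4  {5,6,7,8} 6
  5 to go: {0,1,2,5,8} 10  {0,1,2,6,7} 10  {0,1,2,7,8} 20  {1,2,3,6,7} 10  {1,2,4,5,8} 10  {1,2,5,7,8} 30  {1,2,6,7,8} 30  {2,3,6,7,8} 20  {2,4,5,7,8} 20  {2,5,6,7,8} 30  {3,5,6,7,8} 10  {4,5,6,7,8} 10
  6 to go: {0,1,2,3,6,7} 20  {0,1,2,4,5,8} 20  {0,1,2,5,7,8} 60  {0,1,2,6,7,8} 60  {1,2,3,6,7,8} 60  {1,2,4,5,7,8} 60  {1,2,5,6,7,8} 90  {2,3,5,6,7,8} 60  {2,4,5,6,7,8} 60  {3,4,5,6,7,8} 20
  7 to go: {0,1,2,3,6,7,8} 140  {0,1,2,4,5,7,8} 140  {0,1,2,5,6,7,8} 210  {1,2,3,5,6,7,8} 210  {1,2,4,5,6,7,8} 210  {2,3,4,5,6,7,8} 140
  if 0:p drops first: 560 orders
  if 3:t drops first: 560 orders
  if 4:s drops first: 560 orders
heap linearizations: 1680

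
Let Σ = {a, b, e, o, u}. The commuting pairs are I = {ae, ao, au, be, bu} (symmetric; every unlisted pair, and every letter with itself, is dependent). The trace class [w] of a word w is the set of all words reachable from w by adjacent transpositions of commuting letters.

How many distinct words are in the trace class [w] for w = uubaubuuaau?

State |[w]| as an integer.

462

0(u) covers ∅
1(u) covers 0:u
2(b) covers ∅
3(a) covers 2:b
4(u) covers 1:u
5(b) covers 3:a
6(u) covers 4:u
7(u) covers 6:u
8(a) covers 5:b
9(a) covers 8:a
10(u) covers 7:u
floor of heap: 0:u, 2:b
completions by unplaced set U, small U first (add the entries for U minus each lowest piece of U):
  |U|=1: {9}:1  {10}:1
  |U|=2: {7,10}:1  {8,9}:1  {9,10}:2
  |U|=3: {5,8,9}:1  {6,7,10}:1  {7,9,10}:3  {8,9,10}:3
  |U|=4: {3,5,8,9}:1  {4,6,7,10}:1  {5,8,9,10}:4  {6,7,9,10}:4  {7,8,9,10}:6
  |U|=5: {1,4,6,7,10}:1  {2,3,5,8,9}:1  {3,5,8,9,10}:5  {4,6,7,9,10}:5  {5,7,8,9,10}:10  {6,7,8,9,10}:10
  |U|=6: {0,1,4,6,7,10}:1  {1,4,6,7,9,10}:6  {2,3,5,8,9,10}:6  {3,5,7,8,9,10}:15  {4,6,7,8,9,10}:15  {5,6,7,8,9,10}:20
  |U|=7: {0,1,4,6,7,9,10}:7  {1,4,6,7,8,9,10}:21  {2,3,5,7,8,9,10}:21  {3,5,6,7,8,9,10}:35  {4,5,6,7,8,9,10}:35
  |U|=8: {0,1,4,6,7,8,9,10}:28  {1,4,5,6,7,8,9,10}:56  {2,3,5,6,7,8,9,10}:56  {3,4,5,6,7,8,9,10}:70
  |U|=9: {0,1,4,5,6,7,8,9,10}:84  {1,3,4,5,6,7,8,9,10}:126  {2,3,4,5,6,7,8,9,10}:126
  start at 0(u): 252
  start at 2(b): 210
sum over floor = 462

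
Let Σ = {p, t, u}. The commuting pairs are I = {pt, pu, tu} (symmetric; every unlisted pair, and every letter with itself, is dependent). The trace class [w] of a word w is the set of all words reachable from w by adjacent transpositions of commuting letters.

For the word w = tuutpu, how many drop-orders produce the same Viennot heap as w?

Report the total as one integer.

piece 0:t — minimal
piece 1:u — minimal
piece 2:u rests on {1:u}
piece 3:t rests on {0:t}
piece 4:p — minimal
piece 5:u rests on {2:u}
minimal pieces: {0:t, 1:u, 4:p}
ways to finish when only these pieces remain (= sum over removing one remaining piece with nothing left below it):
  1 left: {3}→1  {4}→1  {5}→1
  2 left: {0,3}→1  {2,5}→1  {3,4}→2  {3,5}→2  {4,5}→2
  3 left: {0,3,4}→3  {0,3,5}→3  {1,2,5}→1  {2,3,5}→3  {2,4,5}→3  {3,4,5}→6
  4 left: {0,2,3,5}→6  {0,3,4,5}→12  {1,2,3,5}→4  {1,2,4,5}→4  {2,3,4,5}→12
  placing 0:t first → 20 extensions
  placing 1:u first → 30 extensions
  placing 4:p first → 10 extensions
total linear extensions = 60

60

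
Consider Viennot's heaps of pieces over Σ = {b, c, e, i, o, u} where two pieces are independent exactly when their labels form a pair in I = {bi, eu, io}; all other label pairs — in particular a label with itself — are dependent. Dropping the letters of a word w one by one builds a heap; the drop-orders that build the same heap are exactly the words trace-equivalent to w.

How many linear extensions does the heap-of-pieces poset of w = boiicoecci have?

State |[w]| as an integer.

6

0(b) covers ∅
1(o) covers 0:b
2(i) covers ∅
3(i) covers 2:i
4(c) covers 1:o, 3:i
5(o) covers 4:c
6(e) covers 5:o
7(c) covers 6:e
8(c) covers 7:c
9(i) covers 8:c
floor of heap: 0:b, 2:i
completions by unplaced set U, small U first (add the entries for U minus each lowest piece of U):
  |U|=1: {9}:1
  |U|=2: {8,9}:1
  |U|=3: {7,8,9}:1
  |U|=4: {6,7,8,9}:1
  |U|=5: {5,6,7,8,9}:1
  |U|=6: {4,5,6,7,8,9}:1
  |U|=7: {1,4,5,6,7,8,9}:1  {3,4,5,6,7,8,9}:1
  |U|=8: {0,1,4,5,6,7,8,9}:1  {1,3,4,5,6,7,8,9}:2  {2,3,4,5,6,7,8,9}:1
  start at 0(b): 3
  start at 2(i): 3
sum over floor = 6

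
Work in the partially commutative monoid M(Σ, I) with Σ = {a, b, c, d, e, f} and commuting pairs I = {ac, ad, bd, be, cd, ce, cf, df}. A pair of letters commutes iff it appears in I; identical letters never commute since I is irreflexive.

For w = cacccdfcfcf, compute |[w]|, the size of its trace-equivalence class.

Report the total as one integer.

drop 0:c onto floor
drop 1:a onto floor
drop 2:c onto {0:c}
drop 3:c onto {2:c}
drop 4:c onto {3:c}
drop 5:d onto floor
drop 6:f onto {1:a}
drop 7:c onto {4:c}
drop 8:f onto {6:f}
drop 9:c onto {7:c}
drop 10:f onto {8:f}
ground layer = {0:c, 1:a, 5:d}
drop-orders for the pieces not yet dropped (sum over which currently-grounded one goes next):
  1 to go: {5} 1  {9} 1  {10} 1
  2 to go: {5,9} 2  {5,10} 2  {7,9} 1  {8,10} 1  {9,10} 2
  3 to go: {4,7,9} 1  {5,7,9} 3  {5,8,10} 3  {5,9,10} 6  {6,8,10} 1  {7,9,10} 3  {8,9,10} 3
  4 to go: {1,6,8,10} 1  {3,4,7,9} 1  {4,5,7,9} 4  {4,7,9,10} 4  {5,6,8,10} 4  {5,7,9,10} 12  {5,8,9,10} 12  {6,8,9,10} 4  {7,8,9,10} 6
  5 to go: {1,5,6,8,10} 5  {1,6,8,9,10} 5  {2,3,4,7,9} 1  {3,4,5,7,9} 5  {3,4,7,9,10} 5  {4,5,7,9,10} 20  {4,7,8,9,10} 10  {5,6,8,9,10} 20  {5,7,8,9,10} 30  {6,7,8,9,10} 10
  6 to go: {0,2,3,4,7,9} 1  {1,5,6,8,9,10} 30  {1,6,7,8,9,10} 15  {2,3,4,5,7,9} 6  {2,3,4,7,9,10} 6  {3,4,5,7,9,10} 30  {3,4,7,8,9,10} 15  {4,5,7,8,9,10} 60  {4,6,7,8,9,10} 20  {5,6,7,8,9,10} 60
  7 to go: {0,2,3,4,5,7,9} 7  {0,2,3,4,7,9,10} 7  {1,4,6,7,8,9,10} 35  {1,5,6,7,8,9,10} 105  {2,3,4,5,7,9,10} 42  {2,3,4,7,8,9,10} 21  {3,4,5,7,8,9,10} 105  {3,4,6,7,8,9,10} 35  {4,5,6,7,8,9,10} 140
  8 to go: {0,2,3,4,5,7,9,10} 56  {0,2,3,4,7,8,9,10} 28  {1,3,4,6,7,8,9,10} 70  {1,4,5,6,7,8,9,10} 280  {2,3,4,5,7,8,9,10} 168  {2,3,4,6,7,8,9,10} 56  {3,4,5,6,7,8,9,10} 280
  9 to go: {0,2,3,4,5,7,8,9,10} 252  {0,2,3,4,6,7,8,9,10} 84  {1,2,3,4,6,7,8,9,10} 126  {1,3,4,5,6,7,8,9,10} 630  {2,3,4,5,6,7,8,9,10} 504
  if 0:c drops first: 1260 orders
  if 1:a drops first: 840 orders
  if 5:d drops first: 210 orders
heap linearizations: 2310

2310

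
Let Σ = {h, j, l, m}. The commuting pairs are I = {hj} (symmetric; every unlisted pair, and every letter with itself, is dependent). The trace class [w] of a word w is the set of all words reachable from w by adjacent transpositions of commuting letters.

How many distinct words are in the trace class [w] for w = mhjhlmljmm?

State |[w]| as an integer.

#0=m has no predecessor
#1=h depends on [0:m]
#2=j depends on [0:m]
#3=h depends on [1:h]
#4=l depends on [2:j, 3:h]
#5=m depends on [4:l]
#6=l depends on [5:m]
#7=j depends on [6:l]
#8=m depends on [7:j]
#9=m depends on [8:m]
sources: [0:m]
N(rest) = Σ N(rest − s) over sources s of rest; N(one piece) = 1:
  size 1 → [9]=1
  size 2 → [8,9]=1
  size 3 → [7,8,9]=1
  size 4 → [6,7,8,9]=1
  size 5 → [5,6,7,8,9]=1
  size 6 → [4,5,6,7,8,9]=1
  size 7 → [2,4,5,6,7,8,9]=1  [3,4,5,6,7,8,9]=1
  size 8 → [1,3,4,5,6,7,8,9]=1  [2,3,4,5,6,7,8,9]=2
  first=0(m) contributes 3

3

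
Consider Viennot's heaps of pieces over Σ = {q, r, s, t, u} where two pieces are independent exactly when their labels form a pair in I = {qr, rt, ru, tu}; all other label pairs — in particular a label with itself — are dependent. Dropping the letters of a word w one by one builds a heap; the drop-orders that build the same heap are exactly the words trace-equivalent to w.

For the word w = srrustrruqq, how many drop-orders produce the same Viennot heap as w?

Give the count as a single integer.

90

#0=s has no predecessor
#1=r depends on [0:s]
#2=r depends on [1:r]
#3=u depends on [0:s]
#4=s depends on [2:r, 3:u]
#5=t depends on [4:s]
#6=r depends on [4:s]
#7=r depends on [6:r]
#8=u depends on [4:s]
#9=q depends on [5:t, 8:u]
#10=q depends on [9:q]
sources: [0:s]
N(rest) = Σ N(rest − s) over sources s of rest; N(one piece) = 1:
  size 1 → [7]=1  [10]=1
  size 2 → [6,7]=1  [7,10]=2  [9,10]=1
  size 3 → [5,9,10]=1  [6,7,10]=3  [7,9,10]=3  [8,9,10]=1
  size 4 → [5,7,9,10]=4  [5,8,9,10]=2  [6,7,9,10]=6  [7,8,9,10]=4
  size 5 → [5,6,7,9,10]=10  [5,7,8,9,10]=10  [6,7,8,9,10]=10
  size 6 → [5,6,7,8,9,10]=30
  size 7 → [4,5,6,7,8,9,10]=30
  size 8 → [2,4,5,6,7,8,9,10]=30  [3,4,5,6,7,8,9,10]=30
  size 9 → [1,2,4,5,6,7,8,9,10]=30  [2,3,4,5,6,7,8,9,10]=60
  first=0(s) contributes 90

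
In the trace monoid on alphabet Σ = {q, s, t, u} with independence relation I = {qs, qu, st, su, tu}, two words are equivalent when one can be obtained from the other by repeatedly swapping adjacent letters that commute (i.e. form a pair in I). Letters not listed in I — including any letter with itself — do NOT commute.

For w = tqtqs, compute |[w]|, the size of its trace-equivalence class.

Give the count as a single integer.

5

#0=t has no predecessor
#1=q depends on [0:t]
#2=t depends on [1:q]
#3=q depends on [2:t]
#4=s has no predecessor
sources: [0:t, 4:s]
N(rest) = Σ N(rest − s) over sources s of rest; N(one piece) = 1:
  size 1 → [3]=1  [4]=1
  size 2 → [2,3]=1  [3,4]=2
  size 3 → [1,2,3]=1  [2,3,4]=3
  first=0(t) contributes 4
  first=4(s) contributes 1
|[w]| = 5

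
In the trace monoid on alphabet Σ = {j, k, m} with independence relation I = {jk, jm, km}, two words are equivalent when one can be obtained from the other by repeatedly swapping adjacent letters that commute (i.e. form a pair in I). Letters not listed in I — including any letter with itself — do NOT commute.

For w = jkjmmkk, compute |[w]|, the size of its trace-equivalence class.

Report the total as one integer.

#0=j has no predecessor
#1=k has no predecessor
#2=j depends on [0:j]
#3=m has no predecessor
#4=m depends on [3:m]
#5=k depends on [1:k]
#6=k depends on [5:k]
sources: [0:j, 1:k, 3:m]
N(rest) = Σ N(rest − s) over sources s of rest; N(one piece) = 1:
  size 1 → [2]=1  [4]=1  [6]=1
  size 2 → [0,2]=1  [2,4]=2  [2,6]=2  [3,4]=1  [4,6]=2  [5,6]=1
  size 3 → [0,2,4]=3  [0,2,6]=3  [1,5,6]=1  [2,3,4]=3  [2,4,6]=6  [2,5,6]=3  [3,4,6]=3  [4,5,6]=3
  size 4 → [0,2,3,4]=6  [0,2,4,6]=12  [0,2,5,6]=6  [1,2,5,6]=4  [1,4,5,6]=4  [2,3,4,6]=12  [2,4,5,6]=12  [3,4,5,6]=6
  size 5 → [0,1,2,5,6]=10  [0,2,3,4,6]=30  [0,2,4,5,6]=30  [1,2,4,5,6]=20  [1,3,4,5,6]=10  [2,3,4,5,6]=30
  first=0(j) contributes 60
  first=1(k) contributes 90
  first=3(m) contributes 60
|[w]| = 210

210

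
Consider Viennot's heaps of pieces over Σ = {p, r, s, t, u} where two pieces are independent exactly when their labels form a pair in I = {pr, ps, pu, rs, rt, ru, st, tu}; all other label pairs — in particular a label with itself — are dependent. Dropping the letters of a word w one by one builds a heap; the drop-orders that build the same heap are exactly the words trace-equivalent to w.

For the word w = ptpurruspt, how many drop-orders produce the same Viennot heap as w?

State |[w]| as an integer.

0(p) covers ∅
1(t) covers 0:p
2(p) covers 1:t
3(u) covers ∅
4(r) covers ∅
5(r) covers 4:r
6(u) covers 3:u
7(s) covers 6:u
8(p) covers 2:p
9(t) covers 8:p
floor of heap: 0:p, 3:u, 4:r
completions by unplaced set U, small U first (add the entries for U minus each lowest piece of U):
  |U|=1: {5}:1  {7}:1  {9}:1
  |U|=2: {4,5}:1  {5,7}:2  {5,9}:2  {6,7}:1  {7,9}:2  {8,9}:1
  |U|=3: {2,8,9}:1  {3,6,7}:1  {4,5,7}:3  {4,5,9}:3  {5,6,7}:3  {5,7,9}:6  {5,8,9}:3  {6,7,9}:3  {7,8,9}:3
  |U|=4: {1,2,8,9}:1  {2,5,8,9}:4  {2,7,8,9}:4  {3,5,6,7}:4  {3,6,7,9}:4  {4,5,6,7}:6  {4,5,7,9}:12  {4,5,8,9}:6  {5,6,7,9}:12  {5,7,8,9}:12  {6,7,8,9}:6
  |U|=5: {0,1,2,8,9}:1  {1,2,5,8,9}:5  {1,2,7,8,9}:5  {2,4,5,8,9}:10  {2,5,7,8,9}:20  {2,6,7,8,9}:10  {3,4,5,6,7}:10  {3,5,6,7,9}:20  {3,6,7,8,9}:10  {4,5,6,7,9}:30  {4,5,7,8,9}:30  {5,6,7,8,9}:30
  |U|=6: {0,1,2,5,8,9}:6  {0,1,2,7,8,9}:6  {1,2,4,5,8,9}:15  {1,2,5,7,8,9}:30  {1,2,6,7,8,9}:15  {2,3,6,7,8,9}:20  {2,4,5,7,8,9}:60  {2,5,6,7,8,9}:60  {3,4,5,6,7,9}:60  {3,5,6,7,8,9}:60  {4,5,6,7,8,9}:90
  |U|=7: {0,1,2,4,5,8,9}:21  {0,1,2,5,7,8,9}:42  {0,1,2,6,7,8,9}:21  {1,2,3,6,7,8,9}:35  {1,2,4,5,7,8,9}:105  {1,2,5,6,7,8,9}:105  {2,3,5,6,7,8,9}:140  {2,4,5,6,7,8,9}:210  {3,4,5,6,7,8,9}:210
  |U|=8: {0,1,2,3,6,7,8,9}:56  {0,1,2,4,5,7,8,9}:168  {0,1,2,5,6,7,8,9}:168  {1,2,3,5,6,7,8,9}:280  {1,2,4,5,6,7,8,9}:420  {2,3,4,5,6,7,8,9}:560
  start at 0(p): 1260
  start at 3(u): 756
  start at 4(r): 504
sum over floor = 2520

2520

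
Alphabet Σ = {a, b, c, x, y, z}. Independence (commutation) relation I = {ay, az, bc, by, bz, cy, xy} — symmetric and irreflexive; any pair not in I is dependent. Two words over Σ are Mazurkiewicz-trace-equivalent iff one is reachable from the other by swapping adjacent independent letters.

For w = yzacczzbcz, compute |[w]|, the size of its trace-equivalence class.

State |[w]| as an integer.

24

0(y) covers ∅
1(z) covers 0:y
2(a) covers ∅
3(c) covers 1:z, 2:a
4(c) covers 3:c
5(z) covers 4:c
6(z) covers 5:z
7(b) covers 2:a
8(c) covers 6:z
9(z) covers 8:c
floor of heap: 0:y, 2:a
completions by unplaced set U, small U first (add the entries for U minus each lowest piece of U):
  |U|=1: {7}:1  {9}:1
  |U|=2: {7,9}:2  {8,9}:1
  |U|=3: {6,8,9}:1  {7,8,9}:3
  |U|=4: {5,6,8,9}:1  {6,7,8,9}:4
  |U|=5: {4,5,6,8,9}:1  {5,6,7,8,9}:5
  |U|=6: {3,4,5,6,8,9}:1  {4,5,6,7,8,9}:6
  |U|=7: {1,3,4,5,6,8,9}:1  {3,4,5,6,7,8,9}:7
  |U|=8: {0,1,3,4,5,6,8,9}:1  {1,3,4,5,6,7,8,9}:8  {2,3,4,5,6,7,8,9}:7
  start at 0(y): 15
  start at 2(a): 9
sum over floor = 24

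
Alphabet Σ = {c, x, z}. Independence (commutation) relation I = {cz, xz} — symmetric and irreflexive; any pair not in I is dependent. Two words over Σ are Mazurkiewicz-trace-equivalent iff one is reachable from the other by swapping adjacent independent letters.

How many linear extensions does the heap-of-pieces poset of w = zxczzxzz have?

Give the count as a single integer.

56

drop 0:z onto floor
drop 1:x onto floor
drop 2:c onto {1:x}
drop 3:z onto {0:z}
drop 4:z onto {3:z}
drop 5:x onto {2:c}
drop 6:z onto {4:z}
drop 7:z onto {6:z}
ground layer = {0:z, 1:x}
drop-orders for the pieces not yet dropped (sum over which currently-grounded one goes next):
  1 to go: {5} 1  {7} 1
  2 to go: {2,5} 1  {5,7} 2  {6,7} 1
  3 to go: {1,2,5} 1  {2,5,7} 3  {4,6,7} 1  {5,6,7} 3
  4 to go: {1,2,5,7} 4  {2,5,6,7} 6  {3,4,6,7} 1  {4,5,6,7} 4
  5 to go: {0,3,4,6,7} 1  {1,2,5,6,7} 10  {2,4,5,6,7} 10  {3,4,5,6,7} 5
  6 to go: {0,3,4,5,6,7} 6  {1,2,4,5,6,7} 20  {2,3,4,5,6,7} 15
  if 0:z drops first: 35 orders
  if 1:x drops first: 21 orders
heap linearizations: 56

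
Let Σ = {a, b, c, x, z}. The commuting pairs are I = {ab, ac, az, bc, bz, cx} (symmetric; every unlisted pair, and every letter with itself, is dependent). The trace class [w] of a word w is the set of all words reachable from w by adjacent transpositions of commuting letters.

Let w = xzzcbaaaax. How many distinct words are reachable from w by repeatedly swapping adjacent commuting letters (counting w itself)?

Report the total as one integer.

385

drop 0:x onto floor
drop 1:z onto {0:x}
drop 2:z onto {1:z}
drop 3:c onto {2:z}
drop 4:b onto {0:x}
drop 5:a onto {0:x}
drop 6:a onto {5:a}
drop 7:a onto {6:a}
drop 8:a onto {7:a}
drop 9:x onto {2:z, 4:b, 8:a}
ground layer = {0:x}
drop-orders for the pieces not yet dropped (sum over which currently-grounded one goes next):
  1 to go: {3} 1  {9} 1
  2 to go: {3,9} 2  {4,9} 1  {8,9} 1
  3 to go: {2,3,9} 2  {3,4,9} 3  {3,8,9} 3  {4,8,9} 2  {7,8,9} 1
  4 to go: {1,2,3,9} 2  {2,3,4,9} 5  {2,3,8,9} 5  {3,4,8,9} 8  {3,7,8,9} 4  {4,7,8,9} 3  {6,7,8,9} 1
  5 to go: {1,2,3,4,9} 7  {1,2,3,8,9} 7  {2,3,4,8,9} 18  {2,3,7,8,9} 9  {3,4,7,8,9} 15  {3,6,7,8,9} 5  {4,6,7,8,9} 4  {5,6,7,8,9} 1
  6 to go: {1,2,3,4,8,9} 32  {1,2,3,7,8,9} 16  {2,3,4,7,8,9} 42  {2,3,6,7,8,9} 14  {3,4,6,7,8,9} 24  {3,5,6,7,8,9} 6  {4,5,6,7,8,9} 5
  7 to go: {1,2,3,4,7,8,9} 90  {1,2,3,6,7,8,9} 30  {2,3,4,6,7,8,9} 80  {2,3,5,6,7,8,9} 20  {3,4,5,6,7,8,9} 35
  8 to go: {1,2,3,4,6,7,8,9} 200  {1,2,3,5,6,7,8,9} 50  {2,3,4,5,6,7,8,9} 135
  if 0:x drops first: 385 orders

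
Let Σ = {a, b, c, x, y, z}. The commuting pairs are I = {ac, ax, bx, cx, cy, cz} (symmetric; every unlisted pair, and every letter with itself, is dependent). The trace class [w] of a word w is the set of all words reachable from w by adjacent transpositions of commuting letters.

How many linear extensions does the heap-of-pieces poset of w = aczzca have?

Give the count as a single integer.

piece 0:a — minimal
piece 1:c — minimal
piece 2:z rests on {0:a}
piece 3:z rests on {2:z}
piece 4:c rests on {1:c}
piece 5:a rests on {3:z}
minimal pieces: {0:a, 1:c}
ways to finish when only these pieces remain (= sum over removing one remaining piece with nothing left below it):
  1 left: {4}→1  {5}→1
  2 left: {1,4}→1  {3,5}→1  {4,5}→2
  3 left: {1,4,5}→3  {2,3,5}→1  {3,4,5}→3
  4 left: {0,2,3,5}→1  {1,3,4,5}→6  {2,3,4,5}→4
  placing 0:a first → 10 extensions
  placing 1:c first → 5 extensions
total linear extensions = 15

15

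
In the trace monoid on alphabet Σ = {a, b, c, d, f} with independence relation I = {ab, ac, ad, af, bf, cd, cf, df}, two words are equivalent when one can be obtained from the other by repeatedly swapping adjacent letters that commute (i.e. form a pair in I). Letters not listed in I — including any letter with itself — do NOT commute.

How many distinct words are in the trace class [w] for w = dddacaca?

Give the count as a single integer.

560

0(d) covers ∅
1(d) covers 0:d
2(d) covers 1:d
3(a) covers ∅
4(c) covers ∅
5(a) covers 3:a
6(c) covers 4:c
7(a) covers 5:a
floor of heap: 0:d, 3:a, 4:c
completions by unplaced set U, small U first (add the entries for U minus each lowest piece of U):
  |U|=1: {2}:1  {6}:1  {7}:1
  |U|=2: {1,2}:1  {2,6}:2  {2,7}:2  {4,6}:1  {5,7}:1  {6,7}:2
  |U|=3: {0,1,2}:1  {1,2,6}:3  {1,2,7}:3  {2,4,6}:3  {2,5,7}:3  {2,6,7}:6  {3,5,7}:1  {4,6,7}:3  {5,6,7}:3
  |U|=4: {0,1,2,6}:4  {0,1,2,7}:4  {1,2,4,6}:6  {1,2,5,7}:6  {1,2,6,7}:12  {2,3,5,7}:4  {2,4,6,7}:12  {2,5,6,7}:12  {3,5,6,7}:4  {4,5,6,7}:6
  |U|=5: {0,1,2,4,6}:10  {0,1,2,5,7}:10  {0,1,2,6,7}:20  {1,2,3,5,7}:10  {1,2,4,6,7}:30  {1,2,5,6,7}:30  {2,3,5,6,7}:20  {2,4,5,6,7}:30  {3,4,5,6,7}:10
  |U|=6: {0,1,2,3,5,7}:20  {0,1,2,4,6,7}:60  {0,1,2,5,6,7}:60  {1,2,3,5,6,7}:60  {1,2,4,5,6,7}:90  {2,3,4,5,6,7}:60
  start at 0(d): 210
  start at 3(a): 210
  start at 4(c): 140
sum over floor = 560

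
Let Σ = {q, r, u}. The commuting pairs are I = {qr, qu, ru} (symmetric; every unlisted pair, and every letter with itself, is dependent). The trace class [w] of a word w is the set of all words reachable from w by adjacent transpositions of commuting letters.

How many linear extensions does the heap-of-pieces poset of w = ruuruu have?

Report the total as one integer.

piece 0:r — minimal
piece 1:u — minimal
piece 2:u rests on {1:u}
piece 3:r rests on {0:r}
piece 4:u rests on {2:u}
piece 5:u rests on {4:u}
minimal pieces: {0:r, 1:u}
ways to finish when only these pieces remain (= sum over removing one remaining piece with nothing left below it):
  1 left: {3}→1  {5}→1
  2 left: {0,3}→1  {3,5}→2  {4,5}→1
  3 left: {0,3,5}→3  {2,4,5}→1  {3,4,5}→3
  4 left: {0,3,4,5}→6  {1,2,4,5}→1  {2,3,4,5}→4
  placing 0:r first → 5 extensions
  placing 1:u first → 10 extensions
total linear extensions = 15

15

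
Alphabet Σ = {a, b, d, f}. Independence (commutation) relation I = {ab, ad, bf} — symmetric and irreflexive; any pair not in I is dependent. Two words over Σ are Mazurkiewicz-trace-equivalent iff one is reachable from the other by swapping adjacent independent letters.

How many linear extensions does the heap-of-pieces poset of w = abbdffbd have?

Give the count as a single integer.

13

piece 0:a — minimal
piece 1:b — minimal
piece 2:b rests on {1:b}
piece 3:d rests on {2:b}
piece 4:f rests on {0:a, 3:d}
piece 5:f rests on {4:f}
piece 6:b rests on {3:d}
piece 7:d rests on {5:f, 6:b}
minimal pieces: {0:a, 1:b}
ways to finish when only these pieces remain (= sum over removing one remaining piece with nothing left below it):
  1 left: {7}→1
  2 left: {5,7}→1  {6,7}→1
  3 left: {4,5,7}→1  {5,6,7}→2
  4 left: {0,4,5,7}→1  {4,5,6,7}→3
  5 left: {0,4,5,6,7}→4  {3,4,5,6,7}→3
  6 left: {0,3,4,5,6,7}→7  {2,3,4,5,6,7}→3
  placing 0:a first → 3 extensions
  placing 1:b first → 10 extensions
total linear extensions = 13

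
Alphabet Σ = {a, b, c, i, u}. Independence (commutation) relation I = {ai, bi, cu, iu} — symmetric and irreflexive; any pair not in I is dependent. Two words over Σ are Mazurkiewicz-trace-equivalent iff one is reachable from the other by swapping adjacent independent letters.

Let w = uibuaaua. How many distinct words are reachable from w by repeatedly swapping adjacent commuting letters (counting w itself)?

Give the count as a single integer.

drop 0:u onto floor
drop 1:i onto floor
drop 2:b onto {0:u}
drop 3:u onto {2:b}
drop 4:a onto {3:u}
drop 5:a onto {4:a}
drop 6:u onto {5:a}
drop 7:a onto {6:u}
ground layer = {0:u, 1:i}
drop-orders for the pieces not yet dropped (sum over which currently-grounded one goes next):
  1 to go: {1} 1  {7} 1
  2 to go: {1,7} 2  {6,7} 1
  3 to go: {1,6,7} 3  {5,6,7} 1
  4 to go: {1,5,6,7} 4  {4,5,6,7} 1
  5 to go: {1,4,5,6,7} 5  {3,4,5,6,7} 1
  6 to go: {1,3,4,5,6,7} 6  {2,3,4,5,6,7} 1
  if 0:u drops first: 7 orders
  if 1:i drops first: 1 orders
heap linearizations: 8

8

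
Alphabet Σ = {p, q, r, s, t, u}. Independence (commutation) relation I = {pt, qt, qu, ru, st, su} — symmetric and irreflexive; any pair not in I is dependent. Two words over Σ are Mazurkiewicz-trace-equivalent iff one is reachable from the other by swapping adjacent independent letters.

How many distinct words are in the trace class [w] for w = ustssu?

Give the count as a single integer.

piece 0:u — minimal
piece 1:s — minimal
piece 2:t rests on {0:u}
piece 3:s rests on {1:s}
piece 4:s rests on {3:s}
piece 5:u rests on {2:t}
minimal pieces: {0:u, 1:s}
ways to finish when only these pieces remain (= sum over removing one remaining piece with nothing left below it):
  1 left: {4}→1  {5}→1
  2 left: {2,5}→1  {3,4}→1  {4,5}→2
  3 left: {0,2,5}→1  {1,3,4}→1  {2,4,5}→3  {3,4,5}→3
  4 left: {0,2,4,5}→4  {1,3,4,5}→4  {2,3,4,5}→6
  placing 0:u first → 10 extensions
  placing 1:s first → 10 extensions
total linear extensions = 20

20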